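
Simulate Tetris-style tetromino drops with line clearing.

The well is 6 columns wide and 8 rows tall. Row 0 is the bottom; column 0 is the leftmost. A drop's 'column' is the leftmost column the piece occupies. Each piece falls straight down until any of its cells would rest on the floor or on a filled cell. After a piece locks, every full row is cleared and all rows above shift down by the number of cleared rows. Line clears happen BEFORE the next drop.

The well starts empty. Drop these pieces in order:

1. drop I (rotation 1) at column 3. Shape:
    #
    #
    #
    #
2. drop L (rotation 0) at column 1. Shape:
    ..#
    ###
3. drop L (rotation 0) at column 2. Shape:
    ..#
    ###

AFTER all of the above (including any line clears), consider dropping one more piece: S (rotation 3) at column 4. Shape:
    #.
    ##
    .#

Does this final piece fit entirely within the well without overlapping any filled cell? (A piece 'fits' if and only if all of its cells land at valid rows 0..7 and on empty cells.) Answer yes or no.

Answer: no

Derivation:
Drop 1: I rot1 at col 3 lands with bottom-row=0; cleared 0 line(s) (total 0); column heights now [0 0 0 4 0 0], max=4
Drop 2: L rot0 at col 1 lands with bottom-row=4; cleared 0 line(s) (total 0); column heights now [0 5 5 6 0 0], max=6
Drop 3: L rot0 at col 2 lands with bottom-row=6; cleared 0 line(s) (total 0); column heights now [0 5 7 7 8 0], max=8
Test piece S rot3 at col 4 (width 2): heights before test = [0 5 7 7 8 0]; fits = False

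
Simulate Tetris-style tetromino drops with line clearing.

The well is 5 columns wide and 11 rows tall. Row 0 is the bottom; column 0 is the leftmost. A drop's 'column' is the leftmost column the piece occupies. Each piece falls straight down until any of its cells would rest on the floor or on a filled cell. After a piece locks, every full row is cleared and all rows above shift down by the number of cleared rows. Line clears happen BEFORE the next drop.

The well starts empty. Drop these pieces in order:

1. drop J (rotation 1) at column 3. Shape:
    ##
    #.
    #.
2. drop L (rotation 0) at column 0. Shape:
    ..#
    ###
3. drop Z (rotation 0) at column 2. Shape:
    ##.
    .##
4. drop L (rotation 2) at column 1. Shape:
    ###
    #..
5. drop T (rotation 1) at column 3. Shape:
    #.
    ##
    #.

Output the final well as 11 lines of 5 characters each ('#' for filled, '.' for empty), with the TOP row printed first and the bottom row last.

Answer: .....
.....
...#.
...##
...#.
.###.
.###.
...##
...##
..##.
####.

Derivation:
Drop 1: J rot1 at col 3 lands with bottom-row=0; cleared 0 line(s) (total 0); column heights now [0 0 0 3 3], max=3
Drop 2: L rot0 at col 0 lands with bottom-row=0; cleared 0 line(s) (total 0); column heights now [1 1 2 3 3], max=3
Drop 3: Z rot0 at col 2 lands with bottom-row=3; cleared 0 line(s) (total 0); column heights now [1 1 5 5 4], max=5
Drop 4: L rot2 at col 1 lands with bottom-row=4; cleared 0 line(s) (total 0); column heights now [1 6 6 6 4], max=6
Drop 5: T rot1 at col 3 lands with bottom-row=6; cleared 0 line(s) (total 0); column heights now [1 6 6 9 8], max=9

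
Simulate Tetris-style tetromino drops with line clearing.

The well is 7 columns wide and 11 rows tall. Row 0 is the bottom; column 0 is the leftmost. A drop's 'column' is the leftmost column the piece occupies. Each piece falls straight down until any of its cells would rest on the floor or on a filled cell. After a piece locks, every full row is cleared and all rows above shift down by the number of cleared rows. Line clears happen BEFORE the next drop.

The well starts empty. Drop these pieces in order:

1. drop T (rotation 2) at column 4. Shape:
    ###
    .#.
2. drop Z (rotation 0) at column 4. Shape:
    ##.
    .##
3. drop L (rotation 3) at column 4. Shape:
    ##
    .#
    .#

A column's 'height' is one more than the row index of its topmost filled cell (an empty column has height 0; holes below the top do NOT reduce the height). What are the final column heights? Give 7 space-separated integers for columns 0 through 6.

Drop 1: T rot2 at col 4 lands with bottom-row=0; cleared 0 line(s) (total 0); column heights now [0 0 0 0 2 2 2], max=2
Drop 2: Z rot0 at col 4 lands with bottom-row=2; cleared 0 line(s) (total 0); column heights now [0 0 0 0 4 4 3], max=4
Drop 3: L rot3 at col 4 lands with bottom-row=4; cleared 0 line(s) (total 0); column heights now [0 0 0 0 7 7 3], max=7

Answer: 0 0 0 0 7 7 3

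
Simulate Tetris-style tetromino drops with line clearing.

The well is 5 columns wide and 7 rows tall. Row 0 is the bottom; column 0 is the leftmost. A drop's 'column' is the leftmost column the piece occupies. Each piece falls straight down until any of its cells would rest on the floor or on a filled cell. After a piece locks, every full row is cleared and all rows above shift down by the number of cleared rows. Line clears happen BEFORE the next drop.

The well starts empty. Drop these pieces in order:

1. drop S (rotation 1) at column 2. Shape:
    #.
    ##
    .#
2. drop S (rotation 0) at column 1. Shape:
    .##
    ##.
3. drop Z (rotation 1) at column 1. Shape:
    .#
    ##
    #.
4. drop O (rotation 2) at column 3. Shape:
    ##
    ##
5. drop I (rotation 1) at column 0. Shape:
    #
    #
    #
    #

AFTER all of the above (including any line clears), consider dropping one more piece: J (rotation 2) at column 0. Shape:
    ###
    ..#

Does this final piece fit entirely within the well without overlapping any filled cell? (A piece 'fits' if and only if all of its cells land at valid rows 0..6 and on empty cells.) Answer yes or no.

Answer: no

Derivation:
Drop 1: S rot1 at col 2 lands with bottom-row=0; cleared 0 line(s) (total 0); column heights now [0 0 3 2 0], max=3
Drop 2: S rot0 at col 1 lands with bottom-row=3; cleared 0 line(s) (total 0); column heights now [0 4 5 5 0], max=5
Drop 3: Z rot1 at col 1 lands with bottom-row=4; cleared 0 line(s) (total 0); column heights now [0 6 7 5 0], max=7
Drop 4: O rot2 at col 3 lands with bottom-row=5; cleared 0 line(s) (total 0); column heights now [0 6 7 7 7], max=7
Drop 5: I rot1 at col 0 lands with bottom-row=0; cleared 0 line(s) (total 0); column heights now [4 6 7 7 7], max=7
Test piece J rot2 at col 0 (width 3): heights before test = [4 6 7 7 7]; fits = False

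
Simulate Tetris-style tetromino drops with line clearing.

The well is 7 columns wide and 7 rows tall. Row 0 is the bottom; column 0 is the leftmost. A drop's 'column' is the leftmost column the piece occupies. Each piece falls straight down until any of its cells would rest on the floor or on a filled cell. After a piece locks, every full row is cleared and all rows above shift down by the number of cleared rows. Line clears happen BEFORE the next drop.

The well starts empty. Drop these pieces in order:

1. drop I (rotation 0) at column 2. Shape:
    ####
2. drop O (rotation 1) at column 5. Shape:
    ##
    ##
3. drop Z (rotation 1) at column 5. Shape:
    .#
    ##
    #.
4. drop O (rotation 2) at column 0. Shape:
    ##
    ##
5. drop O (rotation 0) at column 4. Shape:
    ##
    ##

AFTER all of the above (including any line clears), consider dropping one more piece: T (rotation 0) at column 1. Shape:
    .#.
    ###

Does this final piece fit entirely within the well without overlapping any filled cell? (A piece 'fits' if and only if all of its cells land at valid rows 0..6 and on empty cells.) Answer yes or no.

Drop 1: I rot0 at col 2 lands with bottom-row=0; cleared 0 line(s) (total 0); column heights now [0 0 1 1 1 1 0], max=1
Drop 2: O rot1 at col 5 lands with bottom-row=1; cleared 0 line(s) (total 0); column heights now [0 0 1 1 1 3 3], max=3
Drop 3: Z rot1 at col 5 lands with bottom-row=3; cleared 0 line(s) (total 0); column heights now [0 0 1 1 1 5 6], max=6
Drop 4: O rot2 at col 0 lands with bottom-row=0; cleared 0 line(s) (total 0); column heights now [2 2 1 1 1 5 6], max=6
Drop 5: O rot0 at col 4 lands with bottom-row=5; cleared 0 line(s) (total 0); column heights now [2 2 1 1 7 7 6], max=7
Test piece T rot0 at col 1 (width 3): heights before test = [2 2 1 1 7 7 6]; fits = True

Answer: yes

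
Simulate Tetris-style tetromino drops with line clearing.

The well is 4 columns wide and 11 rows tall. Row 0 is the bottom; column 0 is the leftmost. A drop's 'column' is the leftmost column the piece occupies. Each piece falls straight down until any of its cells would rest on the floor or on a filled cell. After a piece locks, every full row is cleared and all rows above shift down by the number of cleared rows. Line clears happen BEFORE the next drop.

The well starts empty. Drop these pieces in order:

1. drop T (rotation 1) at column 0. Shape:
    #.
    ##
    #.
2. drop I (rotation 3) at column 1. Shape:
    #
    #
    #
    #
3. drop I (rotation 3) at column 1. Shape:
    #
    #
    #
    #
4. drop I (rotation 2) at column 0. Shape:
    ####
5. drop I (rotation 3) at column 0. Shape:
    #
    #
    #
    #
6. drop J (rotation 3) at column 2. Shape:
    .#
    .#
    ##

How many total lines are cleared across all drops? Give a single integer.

Drop 1: T rot1 at col 0 lands with bottom-row=0; cleared 0 line(s) (total 0); column heights now [3 2 0 0], max=3
Drop 2: I rot3 at col 1 lands with bottom-row=2; cleared 0 line(s) (total 0); column heights now [3 6 0 0], max=6
Drop 3: I rot3 at col 1 lands with bottom-row=6; cleared 0 line(s) (total 0); column heights now [3 10 0 0], max=10
Drop 4: I rot2 at col 0 lands with bottom-row=10; cleared 1 line(s) (total 1); column heights now [3 10 0 0], max=10
Drop 5: I rot3 at col 0 lands with bottom-row=3; cleared 0 line(s) (total 1); column heights now [7 10 0 0], max=10
Drop 6: J rot3 at col 2 lands with bottom-row=0; cleared 0 line(s) (total 1); column heights now [7 10 1 3], max=10

Answer: 1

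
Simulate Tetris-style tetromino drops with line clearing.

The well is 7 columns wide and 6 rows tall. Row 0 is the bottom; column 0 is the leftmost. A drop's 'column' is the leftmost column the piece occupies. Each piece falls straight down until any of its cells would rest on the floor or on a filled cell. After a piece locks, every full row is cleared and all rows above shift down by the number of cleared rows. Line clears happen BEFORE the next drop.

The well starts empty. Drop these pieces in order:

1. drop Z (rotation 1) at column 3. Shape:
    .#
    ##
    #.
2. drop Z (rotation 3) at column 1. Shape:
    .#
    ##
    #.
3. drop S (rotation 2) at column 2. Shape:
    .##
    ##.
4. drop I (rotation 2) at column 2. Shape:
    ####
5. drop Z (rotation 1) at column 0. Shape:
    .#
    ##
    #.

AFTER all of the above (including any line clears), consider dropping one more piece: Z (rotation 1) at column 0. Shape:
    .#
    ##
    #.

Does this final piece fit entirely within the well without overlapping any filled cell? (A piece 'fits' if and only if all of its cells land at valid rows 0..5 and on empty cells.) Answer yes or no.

Answer: yes

Derivation:
Drop 1: Z rot1 at col 3 lands with bottom-row=0; cleared 0 line(s) (total 0); column heights now [0 0 0 2 3 0 0], max=3
Drop 2: Z rot3 at col 1 lands with bottom-row=0; cleared 0 line(s) (total 0); column heights now [0 2 3 2 3 0 0], max=3
Drop 3: S rot2 at col 2 lands with bottom-row=3; cleared 0 line(s) (total 0); column heights now [0 2 4 5 5 0 0], max=5
Drop 4: I rot2 at col 2 lands with bottom-row=5; cleared 0 line(s) (total 0); column heights now [0 2 6 6 6 6 0], max=6
Drop 5: Z rot1 at col 0 lands with bottom-row=1; cleared 0 line(s) (total 0); column heights now [3 4 6 6 6 6 0], max=6
Test piece Z rot1 at col 0 (width 2): heights before test = [3 4 6 6 6 6 0]; fits = True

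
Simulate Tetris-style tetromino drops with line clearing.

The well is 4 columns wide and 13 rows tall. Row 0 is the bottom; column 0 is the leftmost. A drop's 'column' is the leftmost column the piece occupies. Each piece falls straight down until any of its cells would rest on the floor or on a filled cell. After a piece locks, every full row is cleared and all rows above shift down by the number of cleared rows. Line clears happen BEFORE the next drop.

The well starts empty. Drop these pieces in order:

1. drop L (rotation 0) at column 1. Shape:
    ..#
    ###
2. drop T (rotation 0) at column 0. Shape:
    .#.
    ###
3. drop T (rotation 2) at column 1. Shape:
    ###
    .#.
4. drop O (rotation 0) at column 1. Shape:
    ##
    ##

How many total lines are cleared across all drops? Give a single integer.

Answer: 1

Derivation:
Drop 1: L rot0 at col 1 lands with bottom-row=0; cleared 0 line(s) (total 0); column heights now [0 1 1 2], max=2
Drop 2: T rot0 at col 0 lands with bottom-row=1; cleared 1 line(s) (total 1); column heights now [0 2 1 1], max=2
Drop 3: T rot2 at col 1 lands with bottom-row=1; cleared 0 line(s) (total 1); column heights now [0 3 3 3], max=3
Drop 4: O rot0 at col 1 lands with bottom-row=3; cleared 0 line(s) (total 1); column heights now [0 5 5 3], max=5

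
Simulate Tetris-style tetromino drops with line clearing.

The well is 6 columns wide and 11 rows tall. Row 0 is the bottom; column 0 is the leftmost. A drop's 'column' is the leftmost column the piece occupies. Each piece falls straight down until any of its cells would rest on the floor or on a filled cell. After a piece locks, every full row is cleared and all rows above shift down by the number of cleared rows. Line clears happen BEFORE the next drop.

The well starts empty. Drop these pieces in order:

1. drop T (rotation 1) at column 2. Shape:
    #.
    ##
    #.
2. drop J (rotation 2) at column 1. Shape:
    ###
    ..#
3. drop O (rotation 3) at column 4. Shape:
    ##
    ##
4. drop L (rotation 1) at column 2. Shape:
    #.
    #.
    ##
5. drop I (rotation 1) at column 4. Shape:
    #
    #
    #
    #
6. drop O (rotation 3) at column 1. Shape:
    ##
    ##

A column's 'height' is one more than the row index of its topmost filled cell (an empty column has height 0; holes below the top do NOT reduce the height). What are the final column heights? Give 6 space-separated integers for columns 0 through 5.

Drop 1: T rot1 at col 2 lands with bottom-row=0; cleared 0 line(s) (total 0); column heights now [0 0 3 2 0 0], max=3
Drop 2: J rot2 at col 1 lands with bottom-row=2; cleared 0 line(s) (total 0); column heights now [0 4 4 4 0 0], max=4
Drop 3: O rot3 at col 4 lands with bottom-row=0; cleared 0 line(s) (total 0); column heights now [0 4 4 4 2 2], max=4
Drop 4: L rot1 at col 2 lands with bottom-row=4; cleared 0 line(s) (total 0); column heights now [0 4 7 5 2 2], max=7
Drop 5: I rot1 at col 4 lands with bottom-row=2; cleared 0 line(s) (total 0); column heights now [0 4 7 5 6 2], max=7
Drop 6: O rot3 at col 1 lands with bottom-row=7; cleared 0 line(s) (total 0); column heights now [0 9 9 5 6 2], max=9

Answer: 0 9 9 5 6 2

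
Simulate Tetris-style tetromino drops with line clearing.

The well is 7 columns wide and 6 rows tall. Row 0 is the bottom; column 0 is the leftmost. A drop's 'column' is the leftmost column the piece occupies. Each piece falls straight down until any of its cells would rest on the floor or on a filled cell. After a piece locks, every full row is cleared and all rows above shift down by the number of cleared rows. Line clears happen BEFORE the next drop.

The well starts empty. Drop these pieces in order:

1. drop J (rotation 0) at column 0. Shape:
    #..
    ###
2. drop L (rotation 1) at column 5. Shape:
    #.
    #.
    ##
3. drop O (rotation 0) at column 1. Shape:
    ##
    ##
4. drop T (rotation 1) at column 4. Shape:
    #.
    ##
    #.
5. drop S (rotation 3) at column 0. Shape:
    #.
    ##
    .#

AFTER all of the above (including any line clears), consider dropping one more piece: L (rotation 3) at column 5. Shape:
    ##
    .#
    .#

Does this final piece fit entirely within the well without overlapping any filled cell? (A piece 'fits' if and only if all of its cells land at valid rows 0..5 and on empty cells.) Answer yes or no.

Answer: yes

Derivation:
Drop 1: J rot0 at col 0 lands with bottom-row=0; cleared 0 line(s) (total 0); column heights now [2 1 1 0 0 0 0], max=2
Drop 2: L rot1 at col 5 lands with bottom-row=0; cleared 0 line(s) (total 0); column heights now [2 1 1 0 0 3 1], max=3
Drop 3: O rot0 at col 1 lands with bottom-row=1; cleared 0 line(s) (total 0); column heights now [2 3 3 0 0 3 1], max=3
Drop 4: T rot1 at col 4 lands with bottom-row=2; cleared 0 line(s) (total 0); column heights now [2 3 3 0 5 4 1], max=5
Drop 5: S rot3 at col 0 lands with bottom-row=3; cleared 0 line(s) (total 0); column heights now [6 5 3 0 5 4 1], max=6
Test piece L rot3 at col 5 (width 2): heights before test = [6 5 3 0 5 4 1]; fits = True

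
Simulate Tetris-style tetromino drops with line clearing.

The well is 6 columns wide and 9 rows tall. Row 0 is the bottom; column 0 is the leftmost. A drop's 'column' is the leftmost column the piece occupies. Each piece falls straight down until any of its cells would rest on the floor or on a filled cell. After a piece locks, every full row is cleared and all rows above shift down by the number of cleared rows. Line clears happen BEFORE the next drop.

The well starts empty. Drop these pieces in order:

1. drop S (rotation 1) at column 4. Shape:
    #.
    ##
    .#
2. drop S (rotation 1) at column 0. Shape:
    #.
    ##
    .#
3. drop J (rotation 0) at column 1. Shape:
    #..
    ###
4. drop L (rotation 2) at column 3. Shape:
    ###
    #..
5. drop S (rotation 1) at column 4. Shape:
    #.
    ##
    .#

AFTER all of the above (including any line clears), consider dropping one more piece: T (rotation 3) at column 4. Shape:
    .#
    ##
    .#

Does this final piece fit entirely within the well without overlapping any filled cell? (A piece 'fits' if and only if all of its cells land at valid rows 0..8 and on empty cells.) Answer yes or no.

Drop 1: S rot1 at col 4 lands with bottom-row=0; cleared 0 line(s) (total 0); column heights now [0 0 0 0 3 2], max=3
Drop 2: S rot1 at col 0 lands with bottom-row=0; cleared 0 line(s) (total 0); column heights now [3 2 0 0 3 2], max=3
Drop 3: J rot0 at col 1 lands with bottom-row=2; cleared 0 line(s) (total 0); column heights now [3 4 3 3 3 2], max=4
Drop 4: L rot2 at col 3 lands with bottom-row=3; cleared 0 line(s) (total 0); column heights now [3 4 3 5 5 5], max=5
Drop 5: S rot1 at col 4 lands with bottom-row=5; cleared 0 line(s) (total 0); column heights now [3 4 3 5 8 7], max=8
Test piece T rot3 at col 4 (width 2): heights before test = [3 4 3 5 8 7]; fits = False

Answer: no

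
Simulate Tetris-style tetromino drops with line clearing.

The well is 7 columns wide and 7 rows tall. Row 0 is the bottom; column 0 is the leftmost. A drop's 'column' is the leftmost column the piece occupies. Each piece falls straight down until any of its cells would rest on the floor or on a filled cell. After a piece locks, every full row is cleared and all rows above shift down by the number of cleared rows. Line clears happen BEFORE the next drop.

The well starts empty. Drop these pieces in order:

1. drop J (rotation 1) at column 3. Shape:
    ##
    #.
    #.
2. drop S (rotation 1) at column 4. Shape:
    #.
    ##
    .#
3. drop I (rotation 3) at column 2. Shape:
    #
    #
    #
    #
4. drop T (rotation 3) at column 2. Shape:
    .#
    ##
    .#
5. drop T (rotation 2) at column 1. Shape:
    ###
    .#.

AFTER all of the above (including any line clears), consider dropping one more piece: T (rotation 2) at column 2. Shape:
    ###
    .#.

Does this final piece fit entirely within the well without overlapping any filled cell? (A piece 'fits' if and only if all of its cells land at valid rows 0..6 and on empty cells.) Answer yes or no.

Answer: no

Derivation:
Drop 1: J rot1 at col 3 lands with bottom-row=0; cleared 0 line(s) (total 0); column heights now [0 0 0 3 3 0 0], max=3
Drop 2: S rot1 at col 4 lands with bottom-row=2; cleared 0 line(s) (total 0); column heights now [0 0 0 3 5 4 0], max=5
Drop 3: I rot3 at col 2 lands with bottom-row=0; cleared 0 line(s) (total 0); column heights now [0 0 4 3 5 4 0], max=5
Drop 4: T rot3 at col 2 lands with bottom-row=3; cleared 0 line(s) (total 0); column heights now [0 0 5 6 5 4 0], max=6
Drop 5: T rot2 at col 1 lands with bottom-row=5; cleared 0 line(s) (total 0); column heights now [0 7 7 7 5 4 0], max=7
Test piece T rot2 at col 2 (width 3): heights before test = [0 7 7 7 5 4 0]; fits = False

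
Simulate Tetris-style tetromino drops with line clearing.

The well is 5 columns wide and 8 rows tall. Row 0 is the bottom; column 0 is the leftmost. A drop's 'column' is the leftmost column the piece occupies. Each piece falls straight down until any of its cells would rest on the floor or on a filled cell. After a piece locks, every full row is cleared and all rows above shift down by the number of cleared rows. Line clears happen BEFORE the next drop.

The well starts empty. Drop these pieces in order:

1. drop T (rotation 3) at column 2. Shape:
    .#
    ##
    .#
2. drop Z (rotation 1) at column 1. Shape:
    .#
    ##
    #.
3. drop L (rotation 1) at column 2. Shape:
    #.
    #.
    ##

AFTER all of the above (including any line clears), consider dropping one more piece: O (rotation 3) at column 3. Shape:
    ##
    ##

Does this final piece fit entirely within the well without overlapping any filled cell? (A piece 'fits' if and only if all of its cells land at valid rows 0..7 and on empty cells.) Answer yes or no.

Drop 1: T rot3 at col 2 lands with bottom-row=0; cleared 0 line(s) (total 0); column heights now [0 0 2 3 0], max=3
Drop 2: Z rot1 at col 1 lands with bottom-row=1; cleared 0 line(s) (total 0); column heights now [0 3 4 3 0], max=4
Drop 3: L rot1 at col 2 lands with bottom-row=4; cleared 0 line(s) (total 0); column heights now [0 3 7 5 0], max=7
Test piece O rot3 at col 3 (width 2): heights before test = [0 3 7 5 0]; fits = True

Answer: yes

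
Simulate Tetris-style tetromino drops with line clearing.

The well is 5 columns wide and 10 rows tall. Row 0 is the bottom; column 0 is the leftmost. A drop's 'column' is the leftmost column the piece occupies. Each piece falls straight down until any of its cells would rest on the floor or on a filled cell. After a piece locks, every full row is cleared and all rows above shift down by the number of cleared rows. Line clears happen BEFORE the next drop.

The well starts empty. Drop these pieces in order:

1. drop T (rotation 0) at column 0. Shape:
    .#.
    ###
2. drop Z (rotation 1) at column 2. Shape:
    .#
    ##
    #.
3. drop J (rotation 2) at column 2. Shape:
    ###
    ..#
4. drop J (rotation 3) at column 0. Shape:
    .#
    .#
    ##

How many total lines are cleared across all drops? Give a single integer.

Drop 1: T rot0 at col 0 lands with bottom-row=0; cleared 0 line(s) (total 0); column heights now [1 2 1 0 0], max=2
Drop 2: Z rot1 at col 2 lands with bottom-row=1; cleared 0 line(s) (total 0); column heights now [1 2 3 4 0], max=4
Drop 3: J rot2 at col 2 lands with bottom-row=3; cleared 0 line(s) (total 0); column heights now [1 2 5 5 5], max=5
Drop 4: J rot3 at col 0 lands with bottom-row=2; cleared 0 line(s) (total 0); column heights now [3 5 5 5 5], max=5

Answer: 0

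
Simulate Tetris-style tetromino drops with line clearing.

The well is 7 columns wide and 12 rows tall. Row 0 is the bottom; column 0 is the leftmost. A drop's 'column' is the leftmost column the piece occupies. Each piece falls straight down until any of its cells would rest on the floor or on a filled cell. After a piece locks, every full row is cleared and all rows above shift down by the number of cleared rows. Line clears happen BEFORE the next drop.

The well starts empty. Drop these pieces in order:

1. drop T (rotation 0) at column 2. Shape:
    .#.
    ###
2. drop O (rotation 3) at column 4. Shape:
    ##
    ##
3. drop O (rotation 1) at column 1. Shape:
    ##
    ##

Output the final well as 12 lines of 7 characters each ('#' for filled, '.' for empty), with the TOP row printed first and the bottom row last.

Answer: .......
.......
.......
.......
.......
.......
.......
.......
.......
.##.##.
.#####.
..###..

Derivation:
Drop 1: T rot0 at col 2 lands with bottom-row=0; cleared 0 line(s) (total 0); column heights now [0 0 1 2 1 0 0], max=2
Drop 2: O rot3 at col 4 lands with bottom-row=1; cleared 0 line(s) (total 0); column heights now [0 0 1 2 3 3 0], max=3
Drop 3: O rot1 at col 1 lands with bottom-row=1; cleared 0 line(s) (total 0); column heights now [0 3 3 2 3 3 0], max=3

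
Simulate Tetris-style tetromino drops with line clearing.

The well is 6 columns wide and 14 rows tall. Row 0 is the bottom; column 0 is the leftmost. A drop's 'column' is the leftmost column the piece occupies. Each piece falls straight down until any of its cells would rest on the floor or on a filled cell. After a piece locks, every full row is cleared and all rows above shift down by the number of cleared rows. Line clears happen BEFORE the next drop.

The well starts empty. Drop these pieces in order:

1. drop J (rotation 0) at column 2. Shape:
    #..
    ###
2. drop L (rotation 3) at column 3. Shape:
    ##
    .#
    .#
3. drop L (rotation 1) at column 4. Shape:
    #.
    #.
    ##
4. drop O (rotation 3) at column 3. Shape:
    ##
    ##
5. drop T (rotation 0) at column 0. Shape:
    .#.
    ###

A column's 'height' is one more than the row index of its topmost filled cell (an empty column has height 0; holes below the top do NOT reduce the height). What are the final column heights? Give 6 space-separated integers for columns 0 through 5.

Drop 1: J rot0 at col 2 lands with bottom-row=0; cleared 0 line(s) (total 0); column heights now [0 0 2 1 1 0], max=2
Drop 2: L rot3 at col 3 lands with bottom-row=1; cleared 0 line(s) (total 0); column heights now [0 0 2 4 4 0], max=4
Drop 3: L rot1 at col 4 lands with bottom-row=4; cleared 0 line(s) (total 0); column heights now [0 0 2 4 7 5], max=7
Drop 4: O rot3 at col 3 lands with bottom-row=7; cleared 0 line(s) (total 0); column heights now [0 0 2 9 9 5], max=9
Drop 5: T rot0 at col 0 lands with bottom-row=2; cleared 0 line(s) (total 0); column heights now [3 4 3 9 9 5], max=9

Answer: 3 4 3 9 9 5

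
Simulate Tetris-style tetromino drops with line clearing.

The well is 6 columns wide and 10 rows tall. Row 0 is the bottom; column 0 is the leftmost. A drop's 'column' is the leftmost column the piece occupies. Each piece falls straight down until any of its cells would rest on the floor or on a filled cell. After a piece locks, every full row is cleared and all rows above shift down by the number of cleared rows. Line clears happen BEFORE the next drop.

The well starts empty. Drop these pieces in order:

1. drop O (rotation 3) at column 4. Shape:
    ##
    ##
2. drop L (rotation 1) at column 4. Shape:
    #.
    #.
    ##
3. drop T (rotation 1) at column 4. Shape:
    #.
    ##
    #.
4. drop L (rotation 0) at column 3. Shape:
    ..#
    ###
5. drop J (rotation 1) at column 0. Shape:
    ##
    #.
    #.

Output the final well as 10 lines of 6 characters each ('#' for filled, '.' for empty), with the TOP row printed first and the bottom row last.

Answer: .....#
...###
....#.
....##
....#.
....#.
....#.
##..##
#...##
#...##

Derivation:
Drop 1: O rot3 at col 4 lands with bottom-row=0; cleared 0 line(s) (total 0); column heights now [0 0 0 0 2 2], max=2
Drop 2: L rot1 at col 4 lands with bottom-row=2; cleared 0 line(s) (total 0); column heights now [0 0 0 0 5 3], max=5
Drop 3: T rot1 at col 4 lands with bottom-row=5; cleared 0 line(s) (total 0); column heights now [0 0 0 0 8 7], max=8
Drop 4: L rot0 at col 3 lands with bottom-row=8; cleared 0 line(s) (total 0); column heights now [0 0 0 9 9 10], max=10
Drop 5: J rot1 at col 0 lands with bottom-row=0; cleared 0 line(s) (total 0); column heights now [3 3 0 9 9 10], max=10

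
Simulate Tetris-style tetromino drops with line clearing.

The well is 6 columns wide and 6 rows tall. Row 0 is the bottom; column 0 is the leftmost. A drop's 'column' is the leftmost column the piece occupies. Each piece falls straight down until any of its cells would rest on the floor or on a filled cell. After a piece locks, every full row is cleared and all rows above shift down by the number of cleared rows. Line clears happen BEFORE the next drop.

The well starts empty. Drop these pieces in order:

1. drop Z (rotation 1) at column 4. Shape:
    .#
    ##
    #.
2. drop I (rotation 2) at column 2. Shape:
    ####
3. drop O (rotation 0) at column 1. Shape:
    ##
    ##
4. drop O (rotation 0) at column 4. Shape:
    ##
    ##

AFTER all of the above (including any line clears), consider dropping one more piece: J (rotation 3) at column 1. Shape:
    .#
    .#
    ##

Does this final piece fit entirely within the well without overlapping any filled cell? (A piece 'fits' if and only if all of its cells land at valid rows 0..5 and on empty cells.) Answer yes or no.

Drop 1: Z rot1 at col 4 lands with bottom-row=0; cleared 0 line(s) (total 0); column heights now [0 0 0 0 2 3], max=3
Drop 2: I rot2 at col 2 lands with bottom-row=3; cleared 0 line(s) (total 0); column heights now [0 0 4 4 4 4], max=4
Drop 3: O rot0 at col 1 lands with bottom-row=4; cleared 0 line(s) (total 0); column heights now [0 6 6 4 4 4], max=6
Drop 4: O rot0 at col 4 lands with bottom-row=4; cleared 0 line(s) (total 0); column heights now [0 6 6 4 6 6], max=6
Test piece J rot3 at col 1 (width 2): heights before test = [0 6 6 4 6 6]; fits = False

Answer: no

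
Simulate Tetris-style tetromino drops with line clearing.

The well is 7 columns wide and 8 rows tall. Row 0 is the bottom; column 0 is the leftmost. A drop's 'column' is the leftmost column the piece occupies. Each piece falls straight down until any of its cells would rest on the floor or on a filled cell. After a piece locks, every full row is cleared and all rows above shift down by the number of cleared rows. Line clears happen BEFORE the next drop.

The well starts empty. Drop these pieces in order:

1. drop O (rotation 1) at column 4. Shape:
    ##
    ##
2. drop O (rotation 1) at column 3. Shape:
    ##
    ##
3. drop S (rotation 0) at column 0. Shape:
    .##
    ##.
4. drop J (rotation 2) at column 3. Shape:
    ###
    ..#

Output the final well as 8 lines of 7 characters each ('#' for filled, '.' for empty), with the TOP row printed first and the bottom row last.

Answer: .......
.......
.......
...###.
...###.
...##..
.##.##.
##..##.

Derivation:
Drop 1: O rot1 at col 4 lands with bottom-row=0; cleared 0 line(s) (total 0); column heights now [0 0 0 0 2 2 0], max=2
Drop 2: O rot1 at col 3 lands with bottom-row=2; cleared 0 line(s) (total 0); column heights now [0 0 0 4 4 2 0], max=4
Drop 3: S rot0 at col 0 lands with bottom-row=0; cleared 0 line(s) (total 0); column heights now [1 2 2 4 4 2 0], max=4
Drop 4: J rot2 at col 3 lands with bottom-row=3; cleared 0 line(s) (total 0); column heights now [1 2 2 5 5 5 0], max=5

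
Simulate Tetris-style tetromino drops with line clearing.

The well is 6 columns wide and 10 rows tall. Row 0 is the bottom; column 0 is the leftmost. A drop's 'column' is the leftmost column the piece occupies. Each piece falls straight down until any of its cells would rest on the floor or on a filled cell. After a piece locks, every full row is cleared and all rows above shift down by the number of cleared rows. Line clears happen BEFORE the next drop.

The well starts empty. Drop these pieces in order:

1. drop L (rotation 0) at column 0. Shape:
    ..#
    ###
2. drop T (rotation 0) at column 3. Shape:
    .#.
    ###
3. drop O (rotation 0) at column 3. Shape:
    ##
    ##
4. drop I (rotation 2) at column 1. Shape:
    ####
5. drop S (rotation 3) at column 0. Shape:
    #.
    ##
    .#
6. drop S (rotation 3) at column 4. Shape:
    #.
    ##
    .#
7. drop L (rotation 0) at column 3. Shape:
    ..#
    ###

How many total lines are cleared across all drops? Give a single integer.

Drop 1: L rot0 at col 0 lands with bottom-row=0; cleared 0 line(s) (total 0); column heights now [1 1 2 0 0 0], max=2
Drop 2: T rot0 at col 3 lands with bottom-row=0; cleared 1 line(s) (total 1); column heights now [0 0 1 0 1 0], max=1
Drop 3: O rot0 at col 3 lands with bottom-row=1; cleared 0 line(s) (total 1); column heights now [0 0 1 3 3 0], max=3
Drop 4: I rot2 at col 1 lands with bottom-row=3; cleared 0 line(s) (total 1); column heights now [0 4 4 4 4 0], max=4
Drop 5: S rot3 at col 0 lands with bottom-row=4; cleared 0 line(s) (total 1); column heights now [7 6 4 4 4 0], max=7
Drop 6: S rot3 at col 4 lands with bottom-row=3; cleared 0 line(s) (total 1); column heights now [7 6 4 4 6 5], max=7
Drop 7: L rot0 at col 3 lands with bottom-row=6; cleared 0 line(s) (total 1); column heights now [7 6 4 7 7 8], max=8

Answer: 1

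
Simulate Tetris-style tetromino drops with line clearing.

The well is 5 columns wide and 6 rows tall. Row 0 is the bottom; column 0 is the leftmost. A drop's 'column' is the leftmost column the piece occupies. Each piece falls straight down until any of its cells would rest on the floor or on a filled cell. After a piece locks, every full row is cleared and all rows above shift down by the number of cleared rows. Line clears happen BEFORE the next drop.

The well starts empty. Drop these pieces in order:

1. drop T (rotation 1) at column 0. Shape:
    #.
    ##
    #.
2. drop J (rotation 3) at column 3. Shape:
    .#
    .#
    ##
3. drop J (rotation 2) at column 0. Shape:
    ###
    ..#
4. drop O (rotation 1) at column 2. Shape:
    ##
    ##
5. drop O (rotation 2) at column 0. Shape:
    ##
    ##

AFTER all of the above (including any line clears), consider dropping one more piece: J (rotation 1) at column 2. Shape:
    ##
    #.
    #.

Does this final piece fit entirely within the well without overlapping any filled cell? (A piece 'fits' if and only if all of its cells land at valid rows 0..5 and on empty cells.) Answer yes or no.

Drop 1: T rot1 at col 0 lands with bottom-row=0; cleared 0 line(s) (total 0); column heights now [3 2 0 0 0], max=3
Drop 2: J rot3 at col 3 lands with bottom-row=0; cleared 0 line(s) (total 0); column heights now [3 2 0 1 3], max=3
Drop 3: J rot2 at col 0 lands with bottom-row=2; cleared 0 line(s) (total 0); column heights now [4 4 4 1 3], max=4
Drop 4: O rot1 at col 2 lands with bottom-row=4; cleared 0 line(s) (total 0); column heights now [4 4 6 6 3], max=6
Drop 5: O rot2 at col 0 lands with bottom-row=4; cleared 0 line(s) (total 0); column heights now [6 6 6 6 3], max=6
Test piece J rot1 at col 2 (width 2): heights before test = [6 6 6 6 3]; fits = False

Answer: no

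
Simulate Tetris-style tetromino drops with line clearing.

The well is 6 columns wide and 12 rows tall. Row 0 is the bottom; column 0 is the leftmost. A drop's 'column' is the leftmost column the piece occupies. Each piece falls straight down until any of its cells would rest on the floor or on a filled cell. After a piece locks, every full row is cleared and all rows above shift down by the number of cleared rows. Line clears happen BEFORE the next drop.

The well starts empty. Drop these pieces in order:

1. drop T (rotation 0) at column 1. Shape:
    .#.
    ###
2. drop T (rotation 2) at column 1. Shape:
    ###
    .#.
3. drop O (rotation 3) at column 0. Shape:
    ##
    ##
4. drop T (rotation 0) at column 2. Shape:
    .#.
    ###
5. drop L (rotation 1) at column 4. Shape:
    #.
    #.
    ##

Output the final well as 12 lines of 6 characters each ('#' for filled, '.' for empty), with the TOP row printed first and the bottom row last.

Drop 1: T rot0 at col 1 lands with bottom-row=0; cleared 0 line(s) (total 0); column heights now [0 1 2 1 0 0], max=2
Drop 2: T rot2 at col 1 lands with bottom-row=2; cleared 0 line(s) (total 0); column heights now [0 4 4 4 0 0], max=4
Drop 3: O rot3 at col 0 lands with bottom-row=4; cleared 0 line(s) (total 0); column heights now [6 6 4 4 0 0], max=6
Drop 4: T rot0 at col 2 lands with bottom-row=4; cleared 0 line(s) (total 0); column heights now [6 6 5 6 5 0], max=6
Drop 5: L rot1 at col 4 lands with bottom-row=5; cleared 0 line(s) (total 0); column heights now [6 6 5 6 8 6], max=8

Answer: ......
......
......
......
....#.
....#.
##.###
#####.
.###..
..#...
..#...
.###..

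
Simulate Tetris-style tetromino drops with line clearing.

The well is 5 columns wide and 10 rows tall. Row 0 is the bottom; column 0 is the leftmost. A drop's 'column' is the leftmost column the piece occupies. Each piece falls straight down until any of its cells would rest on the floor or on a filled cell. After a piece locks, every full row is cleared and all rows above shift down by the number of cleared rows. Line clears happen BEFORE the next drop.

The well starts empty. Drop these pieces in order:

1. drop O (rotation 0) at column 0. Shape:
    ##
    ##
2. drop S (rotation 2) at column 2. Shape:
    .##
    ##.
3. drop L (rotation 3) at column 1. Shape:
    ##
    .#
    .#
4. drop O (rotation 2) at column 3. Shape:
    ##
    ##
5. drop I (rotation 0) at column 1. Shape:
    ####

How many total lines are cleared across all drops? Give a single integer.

Answer: 1

Derivation:
Drop 1: O rot0 at col 0 lands with bottom-row=0; cleared 0 line(s) (total 0); column heights now [2 2 0 0 0], max=2
Drop 2: S rot2 at col 2 lands with bottom-row=0; cleared 0 line(s) (total 0); column heights now [2 2 1 2 2], max=2
Drop 3: L rot3 at col 1 lands with bottom-row=1; cleared 1 line(s) (total 1); column heights now [1 3 3 1 0], max=3
Drop 4: O rot2 at col 3 lands with bottom-row=1; cleared 0 line(s) (total 1); column heights now [1 3 3 3 3], max=3
Drop 5: I rot0 at col 1 lands with bottom-row=3; cleared 0 line(s) (total 1); column heights now [1 4 4 4 4], max=4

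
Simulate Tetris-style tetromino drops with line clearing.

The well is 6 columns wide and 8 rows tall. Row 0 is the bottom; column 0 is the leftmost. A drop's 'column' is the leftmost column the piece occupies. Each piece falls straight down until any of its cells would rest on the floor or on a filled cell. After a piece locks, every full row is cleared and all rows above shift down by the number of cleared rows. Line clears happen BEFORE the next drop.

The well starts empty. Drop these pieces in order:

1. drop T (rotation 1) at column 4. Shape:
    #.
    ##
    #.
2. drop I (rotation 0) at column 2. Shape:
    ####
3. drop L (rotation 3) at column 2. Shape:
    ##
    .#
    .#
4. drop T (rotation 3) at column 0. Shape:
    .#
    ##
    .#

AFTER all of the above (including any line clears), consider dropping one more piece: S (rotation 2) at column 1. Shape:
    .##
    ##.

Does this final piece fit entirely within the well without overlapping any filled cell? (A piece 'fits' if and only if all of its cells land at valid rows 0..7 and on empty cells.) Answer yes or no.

Answer: no

Derivation:
Drop 1: T rot1 at col 4 lands with bottom-row=0; cleared 0 line(s) (total 0); column heights now [0 0 0 0 3 2], max=3
Drop 2: I rot0 at col 2 lands with bottom-row=3; cleared 0 line(s) (total 0); column heights now [0 0 4 4 4 4], max=4
Drop 3: L rot3 at col 2 lands with bottom-row=4; cleared 0 line(s) (total 0); column heights now [0 0 7 7 4 4], max=7
Drop 4: T rot3 at col 0 lands with bottom-row=0; cleared 0 line(s) (total 0); column heights now [2 3 7 7 4 4], max=7
Test piece S rot2 at col 1 (width 3): heights before test = [2 3 7 7 4 4]; fits = False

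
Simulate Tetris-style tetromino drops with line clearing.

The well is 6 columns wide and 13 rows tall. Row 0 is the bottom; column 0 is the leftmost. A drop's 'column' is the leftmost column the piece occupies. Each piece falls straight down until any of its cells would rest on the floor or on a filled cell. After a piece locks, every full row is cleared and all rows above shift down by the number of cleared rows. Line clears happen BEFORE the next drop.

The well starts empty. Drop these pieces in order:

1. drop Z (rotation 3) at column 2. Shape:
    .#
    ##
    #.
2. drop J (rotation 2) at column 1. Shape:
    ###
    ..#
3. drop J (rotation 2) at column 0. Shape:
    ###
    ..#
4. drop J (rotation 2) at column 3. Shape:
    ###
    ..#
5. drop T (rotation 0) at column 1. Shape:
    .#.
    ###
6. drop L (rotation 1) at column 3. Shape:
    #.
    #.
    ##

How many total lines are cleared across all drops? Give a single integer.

Drop 1: Z rot3 at col 2 lands with bottom-row=0; cleared 0 line(s) (total 0); column heights now [0 0 2 3 0 0], max=3
Drop 2: J rot2 at col 1 lands with bottom-row=3; cleared 0 line(s) (total 0); column heights now [0 5 5 5 0 0], max=5
Drop 3: J rot2 at col 0 lands with bottom-row=5; cleared 0 line(s) (total 0); column heights now [7 7 7 5 0 0], max=7
Drop 4: J rot2 at col 3 lands with bottom-row=4; cleared 0 line(s) (total 0); column heights now [7 7 7 6 6 6], max=7
Drop 5: T rot0 at col 1 lands with bottom-row=7; cleared 0 line(s) (total 0); column heights now [7 8 9 8 6 6], max=9
Drop 6: L rot1 at col 3 lands with bottom-row=8; cleared 0 line(s) (total 0); column heights now [7 8 9 11 9 6], max=11

Answer: 0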